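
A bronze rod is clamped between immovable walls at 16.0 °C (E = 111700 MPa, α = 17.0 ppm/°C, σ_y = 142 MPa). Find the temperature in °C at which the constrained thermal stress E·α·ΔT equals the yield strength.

E = 111700 MPa = 111.7 GPa.
E·α·ΔT = 142.0 MPa ⇒ ΔT = 142.0 / (111.7×10³ × 17.0×10⁻⁶) = 74.78 K.
T = 16.0 + 74.78 = 90.78 °C.

90.8 °C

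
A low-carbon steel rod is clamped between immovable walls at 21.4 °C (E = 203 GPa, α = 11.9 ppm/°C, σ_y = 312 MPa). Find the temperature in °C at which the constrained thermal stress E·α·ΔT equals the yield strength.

151 °C

E·α·ΔT = 312.0 MPa ⇒ ΔT = 312.0 / (203.0×10³ × 11.9×10⁻⁶) = 129.2 K.
T = 21.4 + 129.2 = 150.6 °C.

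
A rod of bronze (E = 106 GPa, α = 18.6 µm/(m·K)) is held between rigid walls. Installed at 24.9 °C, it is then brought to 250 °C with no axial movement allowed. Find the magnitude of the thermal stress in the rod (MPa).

ΔT = 225.1 K. Constrained thermal stress σ = E·α·ΔT = 106.0×10³ MPa × 18.6×10⁻⁶ × 225.1 = 444 MPa (compressive).

444 MPa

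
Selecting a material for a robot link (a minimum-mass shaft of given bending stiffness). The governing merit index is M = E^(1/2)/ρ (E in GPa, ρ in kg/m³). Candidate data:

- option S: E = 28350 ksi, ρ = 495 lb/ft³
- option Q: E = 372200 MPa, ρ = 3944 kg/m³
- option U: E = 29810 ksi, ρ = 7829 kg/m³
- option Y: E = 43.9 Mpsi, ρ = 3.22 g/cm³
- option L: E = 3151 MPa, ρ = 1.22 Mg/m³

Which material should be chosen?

option Y

Normalizing units and computing the index:
  option S: E = 195.5 GPa, ρ = 7929 kg/m³
  option Q: E = 372.2 GPa, ρ = 3944 kg/m³
  option U: E = 205.5 GPa, ρ = 7829 kg/m³
  option Y: E = 302.7 GPa, ρ = 3220 kg/m³
  option L: E = 3.151 GPa, ρ = 1220 kg/m³
  option Y: M = 5.40×10⁻³
  option Q: M = 4.89×10⁻³
  option U: M = 1.83×10⁻³
  option S: M = 1.76×10⁻³
  option L: M = 1.46×10⁻³
Option Y ranks first.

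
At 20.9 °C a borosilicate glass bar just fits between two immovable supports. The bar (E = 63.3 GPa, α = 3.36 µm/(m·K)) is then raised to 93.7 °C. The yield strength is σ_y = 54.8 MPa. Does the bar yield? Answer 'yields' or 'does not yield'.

ΔT = 72.80 K. Constrained thermal stress σ = E·α·ΔT = 63.30×10³ MPa × 3.36×10⁻⁶ × 72.80 = 15.5 MPa (compressive).
Compare to σ_y = 54.8 MPa: σ < σ_y, so it does not yield.

does not yield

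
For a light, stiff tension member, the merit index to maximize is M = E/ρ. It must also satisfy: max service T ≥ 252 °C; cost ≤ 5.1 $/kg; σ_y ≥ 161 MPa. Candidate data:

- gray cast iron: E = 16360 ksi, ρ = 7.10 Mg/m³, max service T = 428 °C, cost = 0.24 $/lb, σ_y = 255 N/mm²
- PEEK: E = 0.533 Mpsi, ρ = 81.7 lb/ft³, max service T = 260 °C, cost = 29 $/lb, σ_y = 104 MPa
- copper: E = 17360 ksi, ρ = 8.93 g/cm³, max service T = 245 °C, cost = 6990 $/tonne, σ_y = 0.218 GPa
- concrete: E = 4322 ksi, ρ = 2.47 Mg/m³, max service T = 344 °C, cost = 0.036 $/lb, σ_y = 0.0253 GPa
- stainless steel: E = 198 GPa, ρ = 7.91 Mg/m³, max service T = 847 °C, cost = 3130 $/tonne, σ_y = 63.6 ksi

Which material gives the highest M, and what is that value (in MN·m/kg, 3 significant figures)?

Screen on constraints: max service T ≥ 252 °C; cost ≤ 5.1 $/kg; σ_y ≥ 161 MPa. Survivors: gray cast iron, stainless steel.
In SI units:
  gray cast iron: E = 112.8 GPa, ρ = 7100 kg/m³
  stainless steel: E = 198.0 GPa, ρ = 7910 kg/m³
  stainless steel: M = 25.0 MN·m/kg
  gray cast iron: M = 15.9 MN·m/kg
The maximum is for stainless steel.

stainless steel, M = 25.0 MN·m/kg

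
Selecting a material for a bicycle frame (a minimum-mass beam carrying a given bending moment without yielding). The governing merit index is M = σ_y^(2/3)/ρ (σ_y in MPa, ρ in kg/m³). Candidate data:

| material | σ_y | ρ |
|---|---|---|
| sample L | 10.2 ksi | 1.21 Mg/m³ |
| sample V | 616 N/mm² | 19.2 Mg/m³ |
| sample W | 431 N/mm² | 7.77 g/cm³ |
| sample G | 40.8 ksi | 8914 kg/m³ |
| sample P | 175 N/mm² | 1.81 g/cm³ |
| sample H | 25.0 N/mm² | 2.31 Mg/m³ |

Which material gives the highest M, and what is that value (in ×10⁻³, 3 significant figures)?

sample P, M = 17.3×10⁻³

In SI units:
  sample L: σ_y = 70.33 MPa, ρ = 1210 kg/m³
  sample V: σ_y = 616.0 MPa, ρ = 19200 kg/m³
  sample W: σ_y = 431.0 MPa, ρ = 7770 kg/m³
  sample G: σ_y = 281.3 MPa, ρ = 8914 kg/m³
  sample P: σ_y = 175.0 MPa, ρ = 1810 kg/m³
  sample H: σ_y = 25.00 MPa, ρ = 2310 kg/m³
  sample P: M = 17.3×10⁻³
  sample L: M = 14.1×10⁻³
  sample W: M = 7.34×10⁻³
  sample G: M = 4.82×10⁻³
  sample V: M = 3.77×10⁻³
  sample H: M = 3.70×10⁻³
Sample P has the largest M.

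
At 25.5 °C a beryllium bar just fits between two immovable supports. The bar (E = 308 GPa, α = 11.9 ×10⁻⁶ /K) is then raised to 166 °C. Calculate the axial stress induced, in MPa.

515 MPa

ΔT = 140.5 K. Constrained thermal stress σ = E·α·ΔT = 308.0×10³ MPa × 11.9×10⁻⁶ × 140.5 = 515 MPa (compressive).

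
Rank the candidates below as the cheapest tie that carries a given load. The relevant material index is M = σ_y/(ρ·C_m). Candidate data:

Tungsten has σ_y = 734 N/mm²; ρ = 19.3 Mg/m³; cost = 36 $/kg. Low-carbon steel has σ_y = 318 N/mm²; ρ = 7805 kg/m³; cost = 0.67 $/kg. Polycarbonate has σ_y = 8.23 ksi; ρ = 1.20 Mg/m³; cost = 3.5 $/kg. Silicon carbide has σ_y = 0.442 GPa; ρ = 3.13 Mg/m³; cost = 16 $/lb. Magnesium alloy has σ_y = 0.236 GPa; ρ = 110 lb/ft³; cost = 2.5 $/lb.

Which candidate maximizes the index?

In SI units:
  tungsten: σ_y = 734.0 MPa, ρ = 19300 kg/m³, cost = 36.00 $/kg
  low-carbon steel: σ_y = 318.0 MPa, ρ = 7805 kg/m³, cost = 0.6700 $/kg
  polycarbonate: σ_y = 56.74 MPa, ρ = 1200 kg/m³, cost = 3.500 $/kg
  silicon carbide: σ_y = 442.0 MPa, ρ = 3130 kg/m³, cost = 35.27 $/kg
  magnesium alloy: σ_y = 236.0 MPa, ρ = 1762 kg/m³, cost = 5.511 $/kg
  low-carbon steel: M = 60.8 kN·m per $
  magnesium alloy: M = 24.3 kN·m per $
  polycarbonate: M = 13.5 kN·m per $
  silicon carbide: M = 4.00 kN·m per $
  tungsten: M = 1.06 kN·m per $
Low-carbon steel has the largest M.

low-carbon steel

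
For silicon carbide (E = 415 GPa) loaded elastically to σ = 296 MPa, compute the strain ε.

7.13×10⁻⁴

ε = σ/E = 296 / 415000 = 7.13×10⁻⁴.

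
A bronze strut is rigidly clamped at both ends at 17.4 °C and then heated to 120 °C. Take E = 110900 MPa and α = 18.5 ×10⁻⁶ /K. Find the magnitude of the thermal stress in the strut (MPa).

E = 110900 MPa = 110.9 GPa.
ΔT = 102.6 K. Constrained thermal stress σ = E·α·ΔT = 110.9×10³ MPa × 18.5×10⁻⁶ × 102.6 = 210 MPa (compressive).

210 MPa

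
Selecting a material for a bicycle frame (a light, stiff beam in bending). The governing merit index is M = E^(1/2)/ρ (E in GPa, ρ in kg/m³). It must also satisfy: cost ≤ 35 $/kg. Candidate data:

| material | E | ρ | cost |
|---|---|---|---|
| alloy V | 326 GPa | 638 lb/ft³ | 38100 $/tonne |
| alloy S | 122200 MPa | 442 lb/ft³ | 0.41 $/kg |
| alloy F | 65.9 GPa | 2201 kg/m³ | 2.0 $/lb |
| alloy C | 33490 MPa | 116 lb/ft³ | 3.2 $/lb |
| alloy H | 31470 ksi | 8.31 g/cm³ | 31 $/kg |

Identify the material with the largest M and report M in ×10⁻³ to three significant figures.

Screen on constraints: cost ≤ 35 $/kg. Survivors: alloy S, alloy F, alloy C, alloy H.
In SI units:
  alloy S: E = 122.2 GPa, ρ = 7080 kg/m³
  alloy F: E = 65.90 GPa, ρ = 2201 kg/m³
  alloy C: E = 33.49 GPa, ρ = 1858 kg/m³
  alloy H: E = 217.0 GPa, ρ = 8310 kg/m³
  alloy F: M = 3.69×10⁻³
  alloy C: M = 3.11×10⁻³
  alloy H: M = 1.77×10⁻³
  alloy S: M = 1.56×10⁻³
The maximum is for alloy F.

alloy F, M = 3.69×10⁻³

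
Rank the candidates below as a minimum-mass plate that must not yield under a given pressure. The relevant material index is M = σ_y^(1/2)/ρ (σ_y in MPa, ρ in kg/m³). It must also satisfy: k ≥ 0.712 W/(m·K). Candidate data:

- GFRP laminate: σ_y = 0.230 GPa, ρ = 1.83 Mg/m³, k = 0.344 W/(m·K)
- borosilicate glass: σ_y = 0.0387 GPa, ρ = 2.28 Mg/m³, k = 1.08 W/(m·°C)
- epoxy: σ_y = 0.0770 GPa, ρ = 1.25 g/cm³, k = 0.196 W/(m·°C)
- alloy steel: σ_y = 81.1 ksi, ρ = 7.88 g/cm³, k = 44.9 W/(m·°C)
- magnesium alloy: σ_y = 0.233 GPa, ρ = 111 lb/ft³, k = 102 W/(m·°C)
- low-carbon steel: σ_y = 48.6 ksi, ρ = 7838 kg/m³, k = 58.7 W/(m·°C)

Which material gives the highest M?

magnesium alloy

Screen on constraints: k ≥ 0.712 W/(m·K). Survivors: borosilicate glass, alloy steel, magnesium alloy, low-carbon steel.
Convert each candidate to consistent units, then evaluate M:
  borosilicate glass: σ_y = 38.70 MPa, ρ = 2280 kg/m³
  alloy steel: σ_y = 559.2 MPa, ρ = 7880 kg/m³
  magnesium alloy: σ_y = 233.0 MPa, ρ = 1778 kg/m³
  low-carbon steel: σ_y = 335.1 MPa, ρ = 7838 kg/m³
  magnesium alloy: M = 8.58×10⁻³
  alloy steel: M = 3.00×10⁻³
  borosilicate glass: M = 2.73×10⁻³
  low-carbon steel: M = 2.34×10⁻³
Highest index: magnesium alloy.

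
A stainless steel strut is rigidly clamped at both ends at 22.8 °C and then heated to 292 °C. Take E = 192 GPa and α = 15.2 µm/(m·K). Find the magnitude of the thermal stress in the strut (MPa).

ΔT = 269.2 K. Constrained thermal stress σ = E·α·ΔT = 192.0×10³ MPa × 15.2×10⁻⁶ × 269.2 = 786 MPa (compressive).

786 MPa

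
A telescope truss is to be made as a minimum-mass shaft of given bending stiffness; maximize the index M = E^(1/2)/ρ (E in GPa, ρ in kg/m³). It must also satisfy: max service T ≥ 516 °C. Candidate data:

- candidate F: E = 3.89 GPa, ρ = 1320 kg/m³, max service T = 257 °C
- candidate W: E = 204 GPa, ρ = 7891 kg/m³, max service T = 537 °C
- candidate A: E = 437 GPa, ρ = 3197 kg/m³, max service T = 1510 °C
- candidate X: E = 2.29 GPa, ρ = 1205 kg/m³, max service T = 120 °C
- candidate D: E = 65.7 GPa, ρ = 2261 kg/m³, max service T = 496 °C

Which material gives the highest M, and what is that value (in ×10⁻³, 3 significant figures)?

Screen on constraints: max service T ≥ 516 °C. Survivors: candidate W, candidate A.
Computing M directly (units already consistent):
  candidate A: M = 6.54×10⁻³
  candidate W: M = 1.81×10⁻³
Candidate A has the largest M.

candidate A, M = 6.54×10⁻³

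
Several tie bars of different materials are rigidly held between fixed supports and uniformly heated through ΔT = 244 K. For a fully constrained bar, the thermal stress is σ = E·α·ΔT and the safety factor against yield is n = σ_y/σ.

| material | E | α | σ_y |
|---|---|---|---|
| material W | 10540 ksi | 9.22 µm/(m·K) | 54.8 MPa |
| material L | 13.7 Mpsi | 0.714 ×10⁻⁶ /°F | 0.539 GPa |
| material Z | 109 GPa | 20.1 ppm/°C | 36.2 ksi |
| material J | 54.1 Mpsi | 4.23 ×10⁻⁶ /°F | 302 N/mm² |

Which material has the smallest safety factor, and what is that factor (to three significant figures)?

material W, n = 0.335

With everything in SI (GPa, ×10⁻⁶/K, MPa):
  material W: E = 72.67, α = 9.22, σ_y = 54.80 → σ = 163 MPa, n = 0.335
  material L: E = 94.46, α = 1.29, σ_y = 539.0 → σ = 29.6 MPa, n = 18.2
  material Z: E = 109.0, α = 20.1, σ_y = 249.6 → σ = 535 MPa, n = 0.467
  material J: E = 373.0, α = 7.61, σ_y = 302.0 → σ = 693 MPa, n = 0.436
The minimum is material W at n = 0.335.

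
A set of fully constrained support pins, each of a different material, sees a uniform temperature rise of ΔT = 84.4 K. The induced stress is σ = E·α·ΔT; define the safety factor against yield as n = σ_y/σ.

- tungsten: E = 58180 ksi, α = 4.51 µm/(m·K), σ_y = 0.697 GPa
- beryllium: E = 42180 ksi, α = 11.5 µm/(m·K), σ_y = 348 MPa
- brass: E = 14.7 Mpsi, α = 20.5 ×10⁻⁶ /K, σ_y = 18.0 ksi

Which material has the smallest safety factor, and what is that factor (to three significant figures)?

brass, n = 0.708

Per material, after unit conversion:
  tungsten: E = 401.1, α = 4.51, σ_y = 697.0 → σ = 153 MPa, n = 4.56
  beryllium: E = 290.8, α = 11.5, σ_y = 348.0 → σ = 282 MPa, n = 1.23
  brass: E = 101.4, α = 20.5, σ_y = 124.1 → σ = 175 MPa, n = 0.708
Smallest n: brass with n = 0.708.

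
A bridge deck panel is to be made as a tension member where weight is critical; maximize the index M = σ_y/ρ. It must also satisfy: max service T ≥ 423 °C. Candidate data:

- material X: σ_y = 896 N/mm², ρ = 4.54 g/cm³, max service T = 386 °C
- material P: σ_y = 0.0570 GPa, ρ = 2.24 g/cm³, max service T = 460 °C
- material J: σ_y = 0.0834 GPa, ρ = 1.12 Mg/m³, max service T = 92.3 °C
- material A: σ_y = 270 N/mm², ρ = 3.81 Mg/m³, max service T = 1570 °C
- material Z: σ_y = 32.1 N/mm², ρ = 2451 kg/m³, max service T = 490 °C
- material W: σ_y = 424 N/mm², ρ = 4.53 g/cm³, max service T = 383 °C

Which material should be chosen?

Screen on constraints: max service T ≥ 423 °C. Survivors: material P, material A, material Z.
Convert each candidate to consistent units, then evaluate M:
  material P: σ_y = 57.00 MPa, ρ = 2240 kg/m³
  material A: σ_y = 270.0 MPa, ρ = 3810 kg/m³
  material Z: σ_y = 32.10 MPa, ρ = 2451 kg/m³
  material A: M = 70.9 kN·m/kg
  material P: M = 25.4 kN·m/kg
  material Z: M = 13.1 kN·m/kg
Material A has the largest M.

material A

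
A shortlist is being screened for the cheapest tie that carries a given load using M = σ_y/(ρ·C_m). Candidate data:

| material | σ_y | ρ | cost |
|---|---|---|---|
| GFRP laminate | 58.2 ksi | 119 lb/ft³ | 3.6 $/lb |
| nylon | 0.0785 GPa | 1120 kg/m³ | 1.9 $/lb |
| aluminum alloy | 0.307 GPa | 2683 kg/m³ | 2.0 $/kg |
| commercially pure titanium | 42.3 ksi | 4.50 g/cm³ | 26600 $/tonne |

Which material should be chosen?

After converting to SI:
  GFRP laminate: σ_y = 401.3 MPa, ρ = 1906 kg/m³, cost = 7.937 $/kg
  nylon: σ_y = 78.50 MPa, ρ = 1120 kg/m³, cost = 4.189 $/kg
  aluminum alloy: σ_y = 307.0 MPa, ρ = 2683 kg/m³, cost = 2.000 $/kg
  commercially pure titanium: σ_y = 291.6 MPa, ρ = 4500 kg/m³, cost = 26.60 $/kg
  aluminum alloy: M = 57.2 kN·m per $
  GFRP laminate: M = 26.5 kN·m per $
  nylon: M = 16.7 kN·m per $
  commercially pure titanium: M = 2.44 kN·m per $
The maximum is for aluminum alloy.

aluminum alloy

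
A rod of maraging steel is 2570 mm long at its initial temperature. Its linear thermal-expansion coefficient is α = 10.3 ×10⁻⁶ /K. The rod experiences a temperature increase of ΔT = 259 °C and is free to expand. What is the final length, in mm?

2576.9 mm

ΔL = α·L₀·ΔT = 10.3×10⁻⁶ × 2570 mm × 259.0 K = 6.86 mm.
L = L₀ + ΔL = 2570 + 6.86 = 2576.9 mm.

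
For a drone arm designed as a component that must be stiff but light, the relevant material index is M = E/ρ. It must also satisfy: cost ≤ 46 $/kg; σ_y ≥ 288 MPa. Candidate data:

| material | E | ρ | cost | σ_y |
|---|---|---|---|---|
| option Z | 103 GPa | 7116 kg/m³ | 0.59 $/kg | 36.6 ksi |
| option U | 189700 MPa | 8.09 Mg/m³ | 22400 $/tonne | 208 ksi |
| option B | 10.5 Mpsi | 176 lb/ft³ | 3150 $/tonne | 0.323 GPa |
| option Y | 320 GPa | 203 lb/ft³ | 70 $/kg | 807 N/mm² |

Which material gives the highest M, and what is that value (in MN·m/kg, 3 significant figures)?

option B, M = 25.7 MN·m/kg

Screen on constraints: cost ≤ 46 $/kg; σ_y ≥ 288 MPa. Survivors: option U, option B.
Normalizing units and computing the index:
  option U: E = 189.7 GPa, ρ = 8090 kg/m³
  option B: E = 72.39 GPa, ρ = 2819 kg/m³
  option B: M = 25.7 MN·m/kg
  option U: M = 23.4 MN·m/kg
Option B has the largest M.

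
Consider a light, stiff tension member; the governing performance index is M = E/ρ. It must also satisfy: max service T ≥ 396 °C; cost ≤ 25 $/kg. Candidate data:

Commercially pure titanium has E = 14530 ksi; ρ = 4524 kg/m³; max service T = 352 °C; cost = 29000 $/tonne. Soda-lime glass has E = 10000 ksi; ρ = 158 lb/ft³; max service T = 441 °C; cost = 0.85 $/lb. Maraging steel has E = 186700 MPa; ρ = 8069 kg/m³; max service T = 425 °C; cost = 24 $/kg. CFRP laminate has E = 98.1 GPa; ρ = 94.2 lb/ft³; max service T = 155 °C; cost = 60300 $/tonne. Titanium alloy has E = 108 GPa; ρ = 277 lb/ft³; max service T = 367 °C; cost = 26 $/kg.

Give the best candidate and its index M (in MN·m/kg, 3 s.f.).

soda-lime glass, M = 27.2 MN·m/kg

Screen on constraints: max service T ≥ 396 °C; cost ≤ 25 $/kg. Survivors: soda-lime glass, maraging steel.
Normalizing units and computing the index:
  soda-lime glass: E = 68.95 GPa, ρ = 2531 kg/m³
  maraging steel: E = 186.7 GPa, ρ = 8069 kg/m³
  soda-lime glass: M = 27.2 MN·m/kg
  maraging steel: M = 23.1 MN·m/kg
Soda-lime glass has the largest M.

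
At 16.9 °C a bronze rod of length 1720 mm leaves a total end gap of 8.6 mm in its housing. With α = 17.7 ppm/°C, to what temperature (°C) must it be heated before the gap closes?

α·L₀·ΔT = 8.6 mm ⇒ ΔT = 8.6 / (17.7×10⁻⁶ × 1720.0) = 282.5 K.
T = 16.9 + 282.5 = 299.4 °C.

299 °C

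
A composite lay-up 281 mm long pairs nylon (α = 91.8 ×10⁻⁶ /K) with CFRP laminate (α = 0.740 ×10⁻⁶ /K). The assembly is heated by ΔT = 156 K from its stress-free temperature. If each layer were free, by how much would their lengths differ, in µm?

Δα = |91.8 − 0.740|×10⁻⁶/K = 91.1×10⁻⁶/K.
ΔL_mismatch = Δα·L·ΔT = 91.1×10⁻⁶ × 281.0 mm × 156.0 K = 3990 µm.

3990 µm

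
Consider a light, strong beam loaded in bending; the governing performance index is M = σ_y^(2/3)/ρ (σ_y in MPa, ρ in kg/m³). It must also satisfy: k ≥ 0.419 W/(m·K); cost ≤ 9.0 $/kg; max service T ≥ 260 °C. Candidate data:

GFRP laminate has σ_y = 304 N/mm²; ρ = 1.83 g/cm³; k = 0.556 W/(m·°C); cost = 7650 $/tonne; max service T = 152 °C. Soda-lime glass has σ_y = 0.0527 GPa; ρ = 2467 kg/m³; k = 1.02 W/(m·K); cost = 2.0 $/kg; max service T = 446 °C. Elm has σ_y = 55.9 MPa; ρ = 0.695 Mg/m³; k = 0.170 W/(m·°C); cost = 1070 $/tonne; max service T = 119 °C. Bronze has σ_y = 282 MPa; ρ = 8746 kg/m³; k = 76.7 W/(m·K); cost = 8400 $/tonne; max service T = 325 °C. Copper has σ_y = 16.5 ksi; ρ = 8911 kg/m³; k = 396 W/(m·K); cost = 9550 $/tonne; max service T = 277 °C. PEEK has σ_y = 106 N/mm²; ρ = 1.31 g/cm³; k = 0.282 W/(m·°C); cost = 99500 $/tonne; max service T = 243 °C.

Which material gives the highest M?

soda-lime glass

Screen on constraints: k ≥ 0.419 W/(m·K); cost ≤ 9.0 $/kg; max service T ≥ 260 °C. Survivors: soda-lime glass, bronze.
After converting to SI:
  soda-lime glass: σ_y = 52.70 MPa, ρ = 2467 kg/m³
  bronze: σ_y = 282.0 MPa, ρ = 8746 kg/m³
  soda-lime glass: M = 5.70×10⁻³
  bronze: M = 4.92×10⁻³
The maximum is for soda-lime glass.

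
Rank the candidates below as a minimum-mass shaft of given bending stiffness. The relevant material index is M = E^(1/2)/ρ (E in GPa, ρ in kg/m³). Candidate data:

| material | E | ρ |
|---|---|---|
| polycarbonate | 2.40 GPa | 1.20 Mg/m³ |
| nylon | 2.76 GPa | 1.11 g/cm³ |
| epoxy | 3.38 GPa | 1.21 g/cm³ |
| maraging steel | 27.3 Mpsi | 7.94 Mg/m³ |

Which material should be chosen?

maraging steel

In SI units:
  polycarbonate: E = 2.400 GPa, ρ = 1200 kg/m³
  nylon: E = 2.760 GPa, ρ = 1110 kg/m³
  epoxy: E = 3.380 GPa, ρ = 1210 kg/m³
  maraging steel: E = 188.2 GPa, ρ = 7940 kg/m³
  maraging steel: M = 1.73×10⁻³
  epoxy: M = 1.52×10⁻³
  nylon: M = 1.50×10⁻³
  polycarbonate: M = 1.29×10⁻³
The maximum is for maraging steel.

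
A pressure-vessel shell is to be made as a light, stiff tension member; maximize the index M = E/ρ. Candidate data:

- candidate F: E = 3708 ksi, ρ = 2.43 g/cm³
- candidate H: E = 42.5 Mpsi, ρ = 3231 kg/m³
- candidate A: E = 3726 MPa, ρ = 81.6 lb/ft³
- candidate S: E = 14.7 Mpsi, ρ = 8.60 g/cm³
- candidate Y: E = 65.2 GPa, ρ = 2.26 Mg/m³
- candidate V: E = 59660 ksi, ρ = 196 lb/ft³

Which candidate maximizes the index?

Convert each candidate to consistent units, then evaluate M:
  candidate F: E = 25.57 GPa, ρ = 2430 kg/m³
  candidate H: E = 293.0 GPa, ρ = 3231 kg/m³
  candidate A: E = 3.726 GPa, ρ = 1307 kg/m³
  candidate S: E = 101.4 GPa, ρ = 8600 kg/m³
  candidate Y: E = 65.20 GPa, ρ = 2260 kg/m³
  candidate V: E = 411.3 GPa, ρ = 3140 kg/m³
  candidate V: M = 131 MN·m/kg
  candidate H: M = 90.7 MN·m/kg
  candidate Y: M = 28.8 MN·m/kg
  candidate S: M = 11.8 MN·m/kg
  candidate F: M = 10.5 MN·m/kg
  candidate A: M = 2.85 MN·m/kg
Highest index: candidate V.

candidate V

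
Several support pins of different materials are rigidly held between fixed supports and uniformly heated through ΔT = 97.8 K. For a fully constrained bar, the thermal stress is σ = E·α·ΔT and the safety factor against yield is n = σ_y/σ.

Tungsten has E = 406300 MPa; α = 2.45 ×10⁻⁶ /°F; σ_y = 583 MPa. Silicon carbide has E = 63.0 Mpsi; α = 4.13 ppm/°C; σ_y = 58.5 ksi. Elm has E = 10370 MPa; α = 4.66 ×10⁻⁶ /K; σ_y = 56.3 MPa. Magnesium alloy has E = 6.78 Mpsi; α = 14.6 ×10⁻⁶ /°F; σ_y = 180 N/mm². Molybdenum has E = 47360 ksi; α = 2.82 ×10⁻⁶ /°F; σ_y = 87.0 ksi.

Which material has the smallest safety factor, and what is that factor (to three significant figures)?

magnesium alloy, n = 1.50

In consistent units (E in GPa, α in ×10⁻⁶/K, σ_y in MPa):
  tungsten: E = 406.3, α = 4.41, σ_y = 583.0 → σ = 175 MPa, n = 3.33
  silicon carbide: E = 434.4, α = 4.13, σ_y = 403.3 → σ = 175 MPa, n = 2.30
  elm: E = 10.37, α = 4.66, σ_y = 56.30 → σ = 4.73 MPa, n = 11.9
  magnesium alloy: E = 46.75, α = 26.3, σ_y = 180.0 → σ = 120 MPa, n = 1.50
  molybdenum: E = 326.5, α = 5.08, σ_y = 599.8 → σ = 162 MPa, n = 3.70
The minimum is magnesium alloy at n = 1.50.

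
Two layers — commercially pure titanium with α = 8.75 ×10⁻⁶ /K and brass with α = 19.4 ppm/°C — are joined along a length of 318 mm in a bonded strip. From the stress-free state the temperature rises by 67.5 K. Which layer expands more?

brass

α(commercially pure titanium) = 8.75×10⁻⁶/K vs α(brass) = 19.4×10⁻⁶/K.
Higher α expands more for the same ΔT: brass.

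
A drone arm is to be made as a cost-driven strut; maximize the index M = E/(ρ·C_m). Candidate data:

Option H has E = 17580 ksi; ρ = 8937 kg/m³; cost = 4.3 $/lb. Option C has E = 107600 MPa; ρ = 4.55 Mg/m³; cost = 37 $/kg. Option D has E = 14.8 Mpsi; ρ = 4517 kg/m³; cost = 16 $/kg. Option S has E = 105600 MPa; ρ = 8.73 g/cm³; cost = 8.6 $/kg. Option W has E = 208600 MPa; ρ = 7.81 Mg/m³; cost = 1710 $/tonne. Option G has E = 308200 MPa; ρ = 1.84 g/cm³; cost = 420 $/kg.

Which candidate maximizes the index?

option W

After converting to SI:
  option H: E = 121.2 GPa, ρ = 8937 kg/m³, cost = 9.480 $/kg
  option C: E = 107.6 GPa, ρ = 4550 kg/m³, cost = 37.00 $/kg
  option D: E = 102.0 GPa, ρ = 4517 kg/m³, cost = 16.00 $/kg
  option S: E = 105.6 GPa, ρ = 8730 kg/m³, cost = 8.600 $/kg
  option W: E = 208.6 GPa, ρ = 7810 kg/m³, cost = 1.710 $/kg
  option G: E = 308.2 GPa, ρ = 1840 kg/m³, cost = 420.0 $/kg
  option W: M = 15.6 MN·m per $
  option H: M = 1.43 MN·m per $
  option D: M = 1.41 MN·m per $
  option S: M = 1.41 MN·m per $
  option C: M = 0.639 MN·m per $
  option G: M = 0.399 MN·m per $
Option W ranks first.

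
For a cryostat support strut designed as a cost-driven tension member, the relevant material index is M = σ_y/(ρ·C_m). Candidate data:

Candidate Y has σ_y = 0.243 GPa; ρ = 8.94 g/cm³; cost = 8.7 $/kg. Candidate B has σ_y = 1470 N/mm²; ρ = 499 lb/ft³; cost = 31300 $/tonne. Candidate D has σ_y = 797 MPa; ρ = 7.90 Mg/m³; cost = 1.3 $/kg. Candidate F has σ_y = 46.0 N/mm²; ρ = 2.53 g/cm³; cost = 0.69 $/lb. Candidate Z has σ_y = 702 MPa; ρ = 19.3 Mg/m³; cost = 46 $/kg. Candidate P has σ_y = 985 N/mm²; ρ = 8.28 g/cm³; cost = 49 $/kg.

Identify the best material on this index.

Convert each candidate to consistent units, then evaluate M:
  candidate Y: σ_y = 243.0 MPa, ρ = 8940 kg/m³, cost = 8.700 $/kg
  candidate B: σ_y = 1470 MPa, ρ = 7993 kg/m³, cost = 31.30 $/kg
  candidate D: σ_y = 797.0 MPa, ρ = 7900 kg/m³, cost = 1.300 $/kg
  candidate F: σ_y = 46.00 MPa, ρ = 2530 kg/m³, cost = 1.521 $/kg
  candidate Z: σ_y = 702.0 MPa, ρ = 19300 kg/m³, cost = 46.00 $/kg
  candidate P: σ_y = 985.0 MPa, ρ = 8280 kg/m³, cost = 49.00 $/kg
  candidate D: M = 77.6 kN·m per $
  candidate F: M = 12.0 kN·m per $
  candidate B: M = 5.88 kN·m per $
  candidate Y: M = 3.12 kN·m per $
  candidate P: M = 2.43 kN·m per $
  candidate Z: M = 0.791 kN·m per $
Highest index: candidate D.

candidate D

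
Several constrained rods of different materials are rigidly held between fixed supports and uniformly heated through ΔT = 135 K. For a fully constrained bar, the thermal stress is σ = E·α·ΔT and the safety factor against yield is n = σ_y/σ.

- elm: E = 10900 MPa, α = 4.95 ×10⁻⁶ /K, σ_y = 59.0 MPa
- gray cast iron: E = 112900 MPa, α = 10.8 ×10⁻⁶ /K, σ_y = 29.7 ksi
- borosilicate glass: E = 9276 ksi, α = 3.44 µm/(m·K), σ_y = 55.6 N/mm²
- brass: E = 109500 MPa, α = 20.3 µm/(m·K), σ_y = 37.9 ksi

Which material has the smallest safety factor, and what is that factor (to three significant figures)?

Per material, after unit conversion:
  elm: E = 10.90, α = 4.95, σ_y = 59.00 → σ = 7.28 MPa, n = 8.10
  gray cast iron: E = 112.9, α = 10.8, σ_y = 204.8 → σ = 165 MPa, n = 1.24
  borosilicate glass: E = 63.96, α = 3.44, σ_y = 55.60 → σ = 29.7 MPa, n = 1.87
  brass: E = 109.5, α = 20.3, σ_y = 261.3 → σ = 300 MPa, n = 0.871
The minimum is brass at n = 0.871.

brass, n = 0.871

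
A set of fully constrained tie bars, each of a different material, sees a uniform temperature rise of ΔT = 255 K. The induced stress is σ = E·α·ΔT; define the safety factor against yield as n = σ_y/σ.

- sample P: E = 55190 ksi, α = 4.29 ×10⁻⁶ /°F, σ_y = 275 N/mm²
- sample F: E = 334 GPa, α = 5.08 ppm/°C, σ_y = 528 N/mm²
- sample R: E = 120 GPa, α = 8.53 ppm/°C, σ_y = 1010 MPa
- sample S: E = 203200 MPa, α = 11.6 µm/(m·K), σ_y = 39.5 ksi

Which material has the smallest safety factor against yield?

Per material, after unit conversion:
  sample P: E = 380.5, α = 7.72, σ_y = 275.0 → σ = 749 MPa, n = 0.367
  sample F: E = 334.0, α = 5.08, σ_y = 528.0 → σ = 433 MPa, n = 1.22
  sample R: E = 120.0, α = 8.53, σ_y = 1010 → σ = 261 MPa, n = 3.87
  sample S: E = 203.2, α = 11.6, σ_y = 272.3 → σ = 601 MPa, n = 0.453
The minimum is sample P at n = 0.367.

sample P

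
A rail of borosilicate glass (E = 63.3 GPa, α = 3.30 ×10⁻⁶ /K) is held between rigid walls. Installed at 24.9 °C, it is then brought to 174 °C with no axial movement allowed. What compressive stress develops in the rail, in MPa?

31.1 MPa

ΔT = 149.1 K. Constrained thermal stress σ = E·α·ΔT = 63.30×10³ MPa × 3.30×10⁻⁶ × 149.1 = 31.1 MPa (compressive).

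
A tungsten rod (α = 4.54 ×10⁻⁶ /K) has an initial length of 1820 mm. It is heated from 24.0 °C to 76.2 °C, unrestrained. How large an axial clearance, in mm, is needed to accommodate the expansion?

0.431 mm

ΔT = 76.2 − 24.0 = 52.20 K.
ΔL = α·L₀·ΔT = 4.54×10⁻⁶ × 1820 mm × 52.20 K = 0.431 mm.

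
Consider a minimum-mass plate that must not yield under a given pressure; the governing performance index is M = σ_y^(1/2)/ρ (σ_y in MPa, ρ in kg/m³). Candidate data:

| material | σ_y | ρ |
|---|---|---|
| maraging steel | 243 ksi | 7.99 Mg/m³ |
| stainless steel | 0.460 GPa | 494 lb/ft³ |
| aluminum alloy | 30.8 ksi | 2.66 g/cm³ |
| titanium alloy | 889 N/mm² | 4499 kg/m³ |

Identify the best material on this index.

titanium alloy

Convert each candidate to consistent units, then evaluate M:
  maraging steel: σ_y = 1675 MPa, ρ = 7990 kg/m³
  stainless steel: σ_y = 460.0 MPa, ρ = 7913 kg/m³
  aluminum alloy: σ_y = 212.4 MPa, ρ = 2660 kg/m³
  titanium alloy: σ_y = 889.0 MPa, ρ = 4499 kg/m³
  titanium alloy: M = 6.63×10⁻³
  aluminum alloy: M = 5.48×10⁻³
  maraging steel: M = 5.12×10⁻³
  stainless steel: M = 2.71×10⁻³
Titanium alloy has the largest M.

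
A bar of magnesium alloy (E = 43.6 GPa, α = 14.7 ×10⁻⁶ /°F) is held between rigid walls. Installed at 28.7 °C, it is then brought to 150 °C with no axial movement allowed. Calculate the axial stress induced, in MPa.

α = 14.7×10⁻⁶/°F × 9/5 = 26.5×10⁻⁶/K.
ΔT = 121.3 K. Constrained thermal stress σ = E·α·ΔT = 43.60×10³ MPa × 26.5×10⁻⁶ × 121.3 = 140 MPa (compressive).

140 MPa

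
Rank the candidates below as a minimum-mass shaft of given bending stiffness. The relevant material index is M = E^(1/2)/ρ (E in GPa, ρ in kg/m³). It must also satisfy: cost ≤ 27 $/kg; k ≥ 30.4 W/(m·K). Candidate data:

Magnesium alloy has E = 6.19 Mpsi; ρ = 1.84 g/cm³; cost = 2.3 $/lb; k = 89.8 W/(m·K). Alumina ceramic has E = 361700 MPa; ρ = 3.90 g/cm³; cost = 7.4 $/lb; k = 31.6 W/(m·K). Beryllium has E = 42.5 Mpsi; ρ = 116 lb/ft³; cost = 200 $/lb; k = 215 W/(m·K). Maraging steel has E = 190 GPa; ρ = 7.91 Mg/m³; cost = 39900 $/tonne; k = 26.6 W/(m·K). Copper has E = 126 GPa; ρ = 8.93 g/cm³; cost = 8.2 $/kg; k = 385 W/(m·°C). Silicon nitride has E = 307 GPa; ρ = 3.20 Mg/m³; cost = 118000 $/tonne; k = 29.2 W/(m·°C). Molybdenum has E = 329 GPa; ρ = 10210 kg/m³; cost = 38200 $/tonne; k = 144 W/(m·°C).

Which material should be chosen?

alumina ceramic

Screen on constraints: cost ≤ 27 $/kg; k ≥ 30.4 W/(m·K). Survivors: magnesium alloy, alumina ceramic, copper.
In SI units:
  magnesium alloy: E = 42.68 GPa, ρ = 1840 kg/m³
  alumina ceramic: E = 361.7 GPa, ρ = 3900 kg/m³
  copper: E = 126.0 GPa, ρ = 8930 kg/m³
  alumina ceramic: M = 4.88×10⁻³
  magnesium alloy: M = 3.55×10⁻³
  copper: M = 1.26×10⁻³
Alumina ceramic has the largest M.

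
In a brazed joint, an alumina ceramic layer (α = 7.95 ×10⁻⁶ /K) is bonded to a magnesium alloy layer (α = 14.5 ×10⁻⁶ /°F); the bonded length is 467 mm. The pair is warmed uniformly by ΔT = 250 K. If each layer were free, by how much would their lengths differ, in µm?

2120 µm

magnesium alloy: α = 14.5×10⁻⁶/°F × 9/5 = 26.1×10⁻⁶/K.
Δα = |7.95 − 26.1|×10⁻⁶/K = 18.1×10⁻⁶/K.
ΔL_mismatch = Δα·L·ΔT = 18.1×10⁻⁶ × 467.0 mm × 250.0 K = 2120 µm.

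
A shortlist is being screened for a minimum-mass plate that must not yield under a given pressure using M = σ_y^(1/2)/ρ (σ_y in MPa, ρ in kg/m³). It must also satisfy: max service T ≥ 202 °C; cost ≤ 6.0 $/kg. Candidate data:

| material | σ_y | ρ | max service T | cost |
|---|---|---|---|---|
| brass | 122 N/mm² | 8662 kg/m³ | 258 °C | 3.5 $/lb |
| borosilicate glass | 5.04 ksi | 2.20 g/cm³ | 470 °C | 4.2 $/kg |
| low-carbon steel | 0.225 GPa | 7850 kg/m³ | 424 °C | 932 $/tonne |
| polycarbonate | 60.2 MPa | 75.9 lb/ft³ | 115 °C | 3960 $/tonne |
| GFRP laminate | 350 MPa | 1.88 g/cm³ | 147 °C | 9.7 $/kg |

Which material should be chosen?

Screen on constraints: max service T ≥ 202 °C; cost ≤ 6.0 $/kg. Survivors: borosilicate glass, low-carbon steel.
After converting to SI:
  borosilicate glass: σ_y = 34.75 MPa, ρ = 2200 kg/m³
  low-carbon steel: σ_y = 225.0 MPa, ρ = 7850 kg/m³
  borosilicate glass: M = 2.68×10⁻³
  low-carbon steel: M = 1.91×10⁻³
The maximum is for borosilicate glass.

borosilicate glass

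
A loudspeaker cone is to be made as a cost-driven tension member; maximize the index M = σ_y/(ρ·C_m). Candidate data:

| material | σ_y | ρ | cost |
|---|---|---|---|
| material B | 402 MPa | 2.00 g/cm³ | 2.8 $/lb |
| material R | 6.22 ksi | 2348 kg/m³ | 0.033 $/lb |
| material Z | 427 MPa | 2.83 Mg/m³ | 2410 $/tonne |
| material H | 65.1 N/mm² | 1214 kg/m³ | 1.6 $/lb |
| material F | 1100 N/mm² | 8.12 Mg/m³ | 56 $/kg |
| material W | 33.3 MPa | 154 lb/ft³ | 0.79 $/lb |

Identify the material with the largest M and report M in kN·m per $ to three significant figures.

After converting to SI:
  material B: σ_y = 402.0 MPa, ρ = 2000 kg/m³, cost = 6.173 $/kg
  material R: σ_y = 42.89 MPa, ρ = 2348 kg/m³, cost = 0.07275 $/kg
  material Z: σ_y = 427.0 MPa, ρ = 2830 kg/m³, cost = 2.410 $/kg
  material H: σ_y = 65.10 MPa, ρ = 1214 kg/m³, cost = 3.527 $/kg
  material F: σ_y = 1100 MPa, ρ = 8120 kg/m³, cost = 56.00 $/kg
  material W: σ_y = 33.30 MPa, ρ = 2467 kg/m³, cost = 1.742 $/kg
  material R: M = 251 kN·m per $
  material Z: M = 62.6 kN·m per $
  material B: M = 32.6 kN·m per $
  material H: M = 15.2 kN·m per $
  material W: M = 7.75 kN·m per $
  material F: M = 2.42 kN·m per $
Material R has the largest M.

material R, M = 251 kN·m per $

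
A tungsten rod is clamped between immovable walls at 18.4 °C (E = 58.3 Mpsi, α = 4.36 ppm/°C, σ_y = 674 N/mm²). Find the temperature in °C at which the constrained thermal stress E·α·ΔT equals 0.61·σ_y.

253 °C

E = 58.3 Mpsi = 402.0 GPa.
σ_y = 674 N/mm² = 674.0 MPa.
E·α·ΔT = 411.1 MPa ⇒ ΔT = 411.1 / (402.0×10³ × 4.36×10⁻⁶) = 234.6 K.
T = 18.4 + 234.6 = 253.0 °C.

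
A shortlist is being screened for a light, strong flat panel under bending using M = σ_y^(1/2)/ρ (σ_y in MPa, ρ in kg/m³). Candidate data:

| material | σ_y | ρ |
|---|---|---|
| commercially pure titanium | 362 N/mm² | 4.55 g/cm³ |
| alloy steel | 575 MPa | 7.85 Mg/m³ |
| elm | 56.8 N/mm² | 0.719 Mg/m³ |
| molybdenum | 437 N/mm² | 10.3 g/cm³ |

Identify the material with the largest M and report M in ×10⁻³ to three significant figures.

elm, M = 10.5×10⁻³

Normalizing units and computing the index:
  commercially pure titanium: σ_y = 362.0 MPa, ρ = 4550 kg/m³
  alloy steel: σ_y = 575.0 MPa, ρ = 7850 kg/m³
  elm: σ_y = 56.80 MPa, ρ = 719.0 kg/m³
  molybdenum: σ_y = 437.0 MPa, ρ = 10300 kg/m³
  elm: M = 10.5×10⁻³
  commercially pure titanium: M = 4.18×10⁻³
  alloy steel: M = 3.05×10⁻³
  molybdenum: M = 2.03×10⁻³
The maximum is for elm.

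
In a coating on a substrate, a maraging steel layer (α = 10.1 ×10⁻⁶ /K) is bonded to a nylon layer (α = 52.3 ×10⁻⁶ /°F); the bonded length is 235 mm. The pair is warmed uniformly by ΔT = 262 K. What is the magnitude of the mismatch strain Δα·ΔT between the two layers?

0.0220

nylon: α = 52.3×10⁻⁶/°F × 9/5 = 94.1×10⁻⁶/K.
Δα = |10.1 − 94.1|×10⁻⁶/K = 84.0×10⁻⁶/K.
Mismatch strain = Δα·ΔT = 84.0×10⁻⁶ × 262.0 = 0.0220.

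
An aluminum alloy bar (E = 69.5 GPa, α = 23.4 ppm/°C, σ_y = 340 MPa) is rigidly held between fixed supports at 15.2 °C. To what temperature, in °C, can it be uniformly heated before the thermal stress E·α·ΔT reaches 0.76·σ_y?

174 °C

E·α·ΔT = 258.4 MPa ⇒ ΔT = 258.4 / (69.50×10³ × 23.4×10⁻⁶) = 158.9 K.
T = 15.2 + 158.9 = 174.1 °C.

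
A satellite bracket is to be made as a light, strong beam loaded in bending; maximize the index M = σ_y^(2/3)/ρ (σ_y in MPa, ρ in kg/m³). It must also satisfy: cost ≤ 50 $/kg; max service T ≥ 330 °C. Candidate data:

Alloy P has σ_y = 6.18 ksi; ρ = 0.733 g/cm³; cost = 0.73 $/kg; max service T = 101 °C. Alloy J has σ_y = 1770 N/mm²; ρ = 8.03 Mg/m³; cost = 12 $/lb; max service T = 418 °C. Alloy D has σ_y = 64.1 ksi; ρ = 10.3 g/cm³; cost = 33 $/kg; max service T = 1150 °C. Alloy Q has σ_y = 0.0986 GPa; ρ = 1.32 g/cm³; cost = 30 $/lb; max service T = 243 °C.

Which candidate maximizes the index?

Screen on constraints: cost ≤ 50 $/kg; max service T ≥ 330 °C. Survivors: alloy J, alloy D.
Convert each candidate to consistent units, then evaluate M:
  alloy J: σ_y = 1770 MPa, ρ = 8030 kg/m³
  alloy D: σ_y = 442.0 MPa, ρ = 10300 kg/m³
  alloy J: M = 18.2×10⁻³
  alloy D: M = 5.63×10⁻³
Alloy J has the largest M.

alloy J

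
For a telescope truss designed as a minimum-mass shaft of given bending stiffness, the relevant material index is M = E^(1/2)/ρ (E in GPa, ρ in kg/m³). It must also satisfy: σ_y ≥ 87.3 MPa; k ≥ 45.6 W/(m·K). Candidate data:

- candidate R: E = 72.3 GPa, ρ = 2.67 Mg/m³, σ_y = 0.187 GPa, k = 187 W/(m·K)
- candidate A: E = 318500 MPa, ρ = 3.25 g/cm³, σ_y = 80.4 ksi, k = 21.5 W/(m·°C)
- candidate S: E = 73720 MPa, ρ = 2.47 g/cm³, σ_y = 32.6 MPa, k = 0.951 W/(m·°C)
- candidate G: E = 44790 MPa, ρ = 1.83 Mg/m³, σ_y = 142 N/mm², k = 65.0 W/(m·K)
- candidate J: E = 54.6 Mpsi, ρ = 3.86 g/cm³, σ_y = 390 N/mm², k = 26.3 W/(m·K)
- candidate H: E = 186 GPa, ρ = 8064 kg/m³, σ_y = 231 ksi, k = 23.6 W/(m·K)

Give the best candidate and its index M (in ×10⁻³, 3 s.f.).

candidate G, M = 3.66×10⁻³

Screen on constraints: σ_y ≥ 87.3 MPa; k ≥ 45.6 W/(m·K). Survivors: candidate R, candidate G.
Normalizing units and computing the index:
  candidate R: E = 72.30 GPa, ρ = 2670 kg/m³
  candidate G: E = 44.79 GPa, ρ = 1830 kg/m³
  candidate G: M = 3.66×10⁻³
  candidate R: M = 3.18×10⁻³
Highest index: candidate G.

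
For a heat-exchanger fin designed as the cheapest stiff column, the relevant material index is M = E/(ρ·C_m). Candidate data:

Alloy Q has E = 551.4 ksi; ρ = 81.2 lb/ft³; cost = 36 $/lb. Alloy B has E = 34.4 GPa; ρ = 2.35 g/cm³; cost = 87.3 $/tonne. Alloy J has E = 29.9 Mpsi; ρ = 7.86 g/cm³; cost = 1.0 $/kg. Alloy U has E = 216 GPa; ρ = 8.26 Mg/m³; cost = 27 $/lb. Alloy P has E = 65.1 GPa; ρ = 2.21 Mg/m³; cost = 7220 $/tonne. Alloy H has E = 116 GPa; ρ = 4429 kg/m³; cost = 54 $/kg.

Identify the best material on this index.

Convert each candidate to consistent units, then evaluate M:
  alloy Q: E = 3.802 GPa, ρ = 1301 kg/m³, cost = 79.37 $/kg
  alloy B: E = 34.40 GPa, ρ = 2350 kg/m³, cost = 0.08730 $/kg
  alloy J: E = 206.2 GPa, ρ = 7860 kg/m³, cost = 1.000 $/kg
  alloy U: E = 216.0 GPa, ρ = 8260 kg/m³, cost = 59.52 $/kg
  alloy P: E = 65.10 GPa, ρ = 2210 kg/m³, cost = 7.220 $/kg
  alloy H: E = 116.0 GPa, ρ = 4429 kg/m³, cost = 54.00 $/kg
  alloy B: M = 168 MN·m per $
  alloy J: M = 26.2 MN·m per $
  alloy P: M = 4.08 MN·m per $
  alloy H: M = 0.485 MN·m per $
  alloy U: M = 0.439 MN·m per $
  alloy Q: M = 0.0368 MN·m per $
Alloy B has the largest M.

alloy B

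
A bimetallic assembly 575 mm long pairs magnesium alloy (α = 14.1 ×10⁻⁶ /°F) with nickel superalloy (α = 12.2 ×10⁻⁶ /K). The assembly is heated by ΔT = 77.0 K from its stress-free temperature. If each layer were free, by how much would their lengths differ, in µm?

584 µm

magnesium alloy: α = 14.1×10⁻⁶/°F × 9/5 = 25.4×10⁻⁶/K.
Δα = |25.4 − 12.2|×10⁻⁶/K = 13.2×10⁻⁶/K.
ΔL_mismatch = Δα·L·ΔT = 13.2×10⁻⁶ × 575.0 mm × 77.0 K = 584 µm.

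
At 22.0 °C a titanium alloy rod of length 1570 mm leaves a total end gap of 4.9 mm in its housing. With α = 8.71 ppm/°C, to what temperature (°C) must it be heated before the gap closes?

α·L₀·ΔT = 4.9 mm ⇒ ΔT = 4.9 / (8.71×10⁻⁶ × 1570.0) = 358.3 K.
T = 22.0 + 358.3 = 380.3 °C.

380 °C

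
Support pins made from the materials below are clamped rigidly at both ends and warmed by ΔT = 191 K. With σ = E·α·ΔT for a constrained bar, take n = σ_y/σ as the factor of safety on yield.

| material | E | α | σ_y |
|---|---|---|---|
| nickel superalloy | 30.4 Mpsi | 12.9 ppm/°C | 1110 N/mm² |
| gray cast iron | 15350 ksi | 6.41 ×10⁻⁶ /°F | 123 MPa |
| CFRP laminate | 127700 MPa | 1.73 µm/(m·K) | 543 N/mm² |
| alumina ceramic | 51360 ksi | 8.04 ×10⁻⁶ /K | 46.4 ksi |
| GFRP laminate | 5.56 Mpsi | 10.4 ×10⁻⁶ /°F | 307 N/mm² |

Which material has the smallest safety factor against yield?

gray cast iron

With everything in SI (GPa, ×10⁻⁶/K, MPa):
  nickel superalloy: E = 209.6, α = 12.9, σ_y = 1110 → σ = 516 MPa, n = 2.15
  gray cast iron: E = 105.8, α = 11.5, σ_y = 123.0 → σ = 233 MPa, n = 0.527
  CFRP laminate: E = 127.7, α = 1.73, σ_y = 543.0 → σ = 42.2 MPa, n = 12.9
  alumina ceramic: E = 354.1, α = 8.04, σ_y = 319.9 → σ = 544 MPa, n = 0.588
  GFRP laminate: E = 38.33, α = 18.7, σ_y = 307.0 → σ = 137 MPa, n = 2.24
Gray cast iron has the lowest safety factor, n = 0.527.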